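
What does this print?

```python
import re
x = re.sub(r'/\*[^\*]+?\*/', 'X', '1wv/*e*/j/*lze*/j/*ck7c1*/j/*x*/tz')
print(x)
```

1wvXjXjXjXtz

Matches: at [3:8] → '/*e*/'; at [9:16] → '/*lze*/'; at [17:26] → '/*ck7c1*/'; at [27:32] → '/*x*/'.
`sub` substitutes 'X' at each match site.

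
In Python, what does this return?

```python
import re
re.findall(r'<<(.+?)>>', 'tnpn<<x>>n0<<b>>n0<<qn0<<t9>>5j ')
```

['x', 'b', 'qn0<<t9']

A non-greedy quantifier consumes as few characters as it can — just enough that the remainder of the pattern still matches from where it stops; whatever follows it matches normally.
One capturing group, so `findall` returns just the captured substring from each match — 3 in all.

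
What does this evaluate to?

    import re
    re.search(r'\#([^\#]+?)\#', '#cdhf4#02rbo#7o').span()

(0, 7)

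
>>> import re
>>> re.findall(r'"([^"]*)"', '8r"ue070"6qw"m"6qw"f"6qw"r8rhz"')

Matches: at [2:9] match '"ue070"', group 1 = 'ue070'; at [12:15] match '"m"', group 1 = 'm'; at [18:21] match '"f"', group 1 = 'f'; at [24:31] match '"r8rhz"', group 1 = 'r8rhz'.
One capturing group, so `findall` returns just the captured substring from each match — 4 in all.

['ue070', 'm', 'f', 'r8rhz']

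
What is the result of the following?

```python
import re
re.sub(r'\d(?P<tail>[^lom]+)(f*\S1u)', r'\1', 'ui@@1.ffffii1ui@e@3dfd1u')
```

The pattern matches a digit; then one or more of any character except [lom] (captured as 'tail'); then zero or more of a literal 'f', then a non-whitespace character, then the literal '1u' (captured).
Matches: at [4:24] → '1.ffffii1ui@e@3dfd1u'.
`\1` in the replacement pulls in group 1's text for each match.

'ui@@.ffffii1ui@e@3df'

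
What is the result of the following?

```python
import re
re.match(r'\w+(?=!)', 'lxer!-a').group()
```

The lookaround is zero-width — it requires the adjacent text to match without consuming it, so the asserted text isn't part of the match.
`match` is anchored at position 0; if the pattern doesn't fit there, it returns None.
The match spans [0:4] → 'lxer'.

'lxer'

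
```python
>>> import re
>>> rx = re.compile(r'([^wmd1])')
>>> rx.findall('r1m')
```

The pattern matches any character except [wmd1] (captured).
Scanning left to right: at [0:1] match 'r', group 1 = 'r'.
`findall` collects group 1 from the one match (1 total).

['r']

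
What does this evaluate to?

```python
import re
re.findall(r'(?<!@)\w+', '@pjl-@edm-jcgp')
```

['jl', 'dm', 'jcgp']

Because the assertion is negative and zero-width, positions next to the forbidden text are skipped.
`findall` yields the raw match text (3 of them) because the pattern has no groups.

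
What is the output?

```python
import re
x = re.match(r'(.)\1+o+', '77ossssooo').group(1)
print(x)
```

The match spans [0:3] → '77o'.
Captured: group 1 = '7'.

7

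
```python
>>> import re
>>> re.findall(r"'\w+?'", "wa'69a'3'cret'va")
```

Matches: at [2:7] → "'69a'"; at [8:14] → "'cret'".
With no groups in the pattern, `findall` gives back each whole match — 2 here.

["'69a'", "'cret'"]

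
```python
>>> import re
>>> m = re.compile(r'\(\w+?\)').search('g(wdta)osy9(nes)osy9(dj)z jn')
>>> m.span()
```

(1, 7)

`re.search` tries every starting position until one works.
The match spans [1:7] → '(wdta)'.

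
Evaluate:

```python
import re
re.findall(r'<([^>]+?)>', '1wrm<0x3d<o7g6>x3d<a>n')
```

['0x3d<o7g6', 'a']

Scanning left to right: at [4:15] match '<0x3d<o7g6>', group 1 = '0x3d<o7g6'; at [18:21] match '<a>', group 1 = 'a'.
One capturing group, so `findall` returns just the captured substring from each match — 2 in all.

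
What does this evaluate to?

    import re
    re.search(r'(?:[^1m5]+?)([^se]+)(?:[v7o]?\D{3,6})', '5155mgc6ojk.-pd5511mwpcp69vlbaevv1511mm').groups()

This matches one or more of any character except [1m5] (lazy) (non-capturing group); then one or more of any character except [se] (captured); then optionally one of [v7o], then 3 to 6 of a non-digit (non-capturing group).
`re.search` tries every starting position until one works.
The match spans [5:33] → 'gc6ojk.-pd5511mwpcp69vlbaevv'.
Captured: group 1 = 'c6ojk.-pd5511mwpcp69vlba'.

('c6ojk.-pd5511mwpcp69vlba',)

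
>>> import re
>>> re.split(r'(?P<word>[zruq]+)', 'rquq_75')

['', 'rquq', '_75']

This matches one or more of one of [zruq] (captured as 'word').
The group in the pattern means `split` returns the separators' captures alongside the pieces.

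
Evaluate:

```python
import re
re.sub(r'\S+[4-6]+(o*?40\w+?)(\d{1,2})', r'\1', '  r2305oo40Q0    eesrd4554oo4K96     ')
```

Pattern: one or more of a non-whitespace character; then one or more of a character in [4-6]; then zero or more of a literal 'o' (lazy), then the literal '40', then one or more of a word character (lazy) (captured); then 1 to 2 of a digit (captured).
Matches: at [2:13] → 'r2305oo40Q0'.
The replacement refers to a captured group, so each match is rewritten using its own captured text.

'  oo40Q    eesrd4554oo4K96     '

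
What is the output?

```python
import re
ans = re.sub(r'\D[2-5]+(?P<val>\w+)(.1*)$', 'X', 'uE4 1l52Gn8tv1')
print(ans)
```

uE4 1X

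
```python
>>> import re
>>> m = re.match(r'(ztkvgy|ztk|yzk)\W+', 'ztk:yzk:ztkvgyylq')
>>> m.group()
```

`match` is anchored at position 0; if the pattern doesn't fit there, it returns None.
The match spans [0:4] → 'ztk:'.

'ztk:'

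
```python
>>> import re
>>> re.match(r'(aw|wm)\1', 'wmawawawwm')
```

A backreference is literal: `\1` must see the identical characters the first group matched.
With `match`, the pattern is implicitly anchored at the beginning.
Here the string doesn't start with a match, so the call returns None.

None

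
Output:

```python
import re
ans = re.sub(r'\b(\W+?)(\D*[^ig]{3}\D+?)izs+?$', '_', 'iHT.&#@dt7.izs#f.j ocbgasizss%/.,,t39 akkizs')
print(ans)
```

iHT.&#@dt7_

`sub` substitutes '_' at each match site.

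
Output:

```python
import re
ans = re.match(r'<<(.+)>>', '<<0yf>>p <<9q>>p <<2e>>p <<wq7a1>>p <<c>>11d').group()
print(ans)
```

<<0yf>>p <<9q>>p <<2e>>p <<wq7a1>>p <<c>>

`re.match` won't scan ahead — the pattern has to work from the very first character.
The match spans [0:41] → '<<0yf>>p <<9q>>p <<2e>>p <<wq7a1>>p <<c>>'.
Captured: group 1 = '0yf>>p <<9q>>p <<2e>>p <<wq7a1>>p <<c'.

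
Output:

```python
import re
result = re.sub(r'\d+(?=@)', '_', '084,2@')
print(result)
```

Lookahead/lookbehind check context without consuming it, so the matched span excludes the asserted characters.
Matches: at [4:5] → '2'.
Every occurrence is swapped for '_'.

084,_@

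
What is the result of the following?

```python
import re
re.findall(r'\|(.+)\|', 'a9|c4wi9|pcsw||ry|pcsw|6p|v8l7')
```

Walking the string: at [2:26] match '|c4wi9|pcsw||ry|pcsw|6p|', group 1 = 'c4wi9|pcsw||ry|pcsw|6p'.
`findall` collects group 1 from the one match (1 total).

['c4wi9|pcsw||ry|pcsw|6p']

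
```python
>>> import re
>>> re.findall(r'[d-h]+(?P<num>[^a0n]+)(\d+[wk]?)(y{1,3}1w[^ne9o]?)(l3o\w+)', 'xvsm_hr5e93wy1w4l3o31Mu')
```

[('r5e9', '3w', 'y1w4', 'l3o31Mu')]

Pattern: one or more of a character in [d-h]; then one or more of any character except [a0n] (captured as 'num'); then one or more of a digit, then optionally one of [wk] (captured); then 1 to 3 of a literal 'y', then the literal '1w', then optionally any character except [ne9o] (captured); then the literal 'l3o', then one or more of a word character (captured).
Matches: at [5:23] match 'hr5e93wy1w4l3o31Mu', groups = ('r5e9', '3w', 'y1w4', 'l3o31Mu').
4 groups means the one result is a tuple of 4 captured strings — 1 here.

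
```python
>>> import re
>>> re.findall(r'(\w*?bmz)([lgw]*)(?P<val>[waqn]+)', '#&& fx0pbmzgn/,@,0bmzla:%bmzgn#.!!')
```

This matches zero or more of a word character (lazy), then the literal 'bmz' (captured); then zero or more of one of [lgw] (captured); then one or more of one of [waqn] (captured as 'val').
`findall` packs the 3 group values into a tuple for every match.

[('fx0pbmz', 'g', 'n'), ('0bmz', 'l', 'a'), ('bmz', 'g', 'n')]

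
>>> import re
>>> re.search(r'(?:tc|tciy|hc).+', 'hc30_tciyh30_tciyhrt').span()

(0, 20)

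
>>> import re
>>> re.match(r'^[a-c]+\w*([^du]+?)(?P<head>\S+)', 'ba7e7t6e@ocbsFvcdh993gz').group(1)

'@'

This matches anchored at the start of the string; then one or more of a character in [a-c], then zero or more of a word character; then one or more of any character except [du] (lazy) (captured); then one or more of a non-whitespace character (captured as 'head').
A non-greedy quantifier consumes as few characters as it can — just enough that the remainder of the pattern still matches from where it stops; whatever follows it matches normally.
`match` is anchored at position 0; if the pattern doesn't fit there, it returns None.
The match spans [0:23] → 'ba7e7t6e@ocbsFvcdh993gz'.
Captured: group 1 = '@', group 2 = 'ocbsFvcdh993gz'.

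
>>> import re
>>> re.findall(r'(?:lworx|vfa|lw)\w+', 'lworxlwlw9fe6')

Walking the string: at [0:13] → 'lworxlwlw9fe6'.
Since nothing is captured, `findall` lists the 1 matched substring directly.

['lworxlwlw9fe6']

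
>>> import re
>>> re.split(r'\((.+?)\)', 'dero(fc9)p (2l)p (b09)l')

['dero', 'fc9', 'p ', '2l', 'p ', 'b09', 'l']

Matches to split on: at [4:9] → '(fc9)'; at [11:15] → '(2l)'; at [17:22] → '(b09)'.
`re.split` interleaves the captured-group text with the surrounding fragments.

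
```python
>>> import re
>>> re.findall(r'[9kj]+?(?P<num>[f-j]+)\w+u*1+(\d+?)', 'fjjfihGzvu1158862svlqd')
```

[('jfih', '5')]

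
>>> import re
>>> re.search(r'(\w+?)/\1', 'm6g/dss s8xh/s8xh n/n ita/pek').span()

(8, 17)

`\1` is not a pattern — it's the concrete string captured by group 1, re-applied verbatim.
The match spans [8:17] → 's8xh/s8xh'.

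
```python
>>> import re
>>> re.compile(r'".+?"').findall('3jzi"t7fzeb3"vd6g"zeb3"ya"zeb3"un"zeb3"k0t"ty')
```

With the lazy modifier that quantifier settles for the fewest repetitions that let the rest of the pattern succeed (the atoms after it are unaffected and can still be greedy).
Matches: at [4:13] → '"t7fzeb3"'; at [17:23] → '"zeb3"'; at [25:31] → '"zeb3"'; at [33:39] → '"zeb3"'.
`findall` yields the raw match text (4 of them) because the pattern has no groups.

['"t7fzeb3"', '"zeb3"', '"zeb3"', '"zeb3"']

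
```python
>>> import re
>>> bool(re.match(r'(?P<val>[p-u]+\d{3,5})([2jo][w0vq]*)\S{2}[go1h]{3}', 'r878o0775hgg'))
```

Pattern: one or more of a character in [p-u], then 3 to 5 of a digit (captured as 'val'); then one of [2jo], then zero or more of one of [w0vq] (captured); then exactly 2 of a non-whitespace character, then exactly 3 of one of [go1h].
With `match`, the pattern is implicitly anchored at the beginning.
Here position 0 doesn't satisfy it, so the call returns None, and `bool(None)` is False.

False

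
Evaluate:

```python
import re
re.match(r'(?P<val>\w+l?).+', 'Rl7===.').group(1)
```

This matches one or more of a word character, then optionally a literal 'l' (captured as 'val'); then one or more of any character.
`re.match` only tries the pattern at the start of the string.
The match spans [0:7] → 'Rl7===.'.
Captured: group 1 = 'Rl7'.

'Rl7'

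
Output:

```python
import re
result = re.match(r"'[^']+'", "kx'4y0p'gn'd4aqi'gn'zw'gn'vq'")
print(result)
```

`match` is anchored at position 0; if the pattern doesn't fit there, it returns None.
Here position 0 doesn't satisfy it, so the call returns None.

None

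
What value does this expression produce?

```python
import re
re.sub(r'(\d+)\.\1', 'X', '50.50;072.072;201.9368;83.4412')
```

A backreference is literal: `\1` must see the identical characters the first group matched.
Every occurrence is swapped for 'X'.

'X;X;201.9368;83.4412'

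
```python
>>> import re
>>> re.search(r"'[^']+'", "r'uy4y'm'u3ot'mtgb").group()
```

`re.search` scans for the first position where the pattern succeeds.
The match spans [1:7] → "'uy4y'".

"'uy4y'"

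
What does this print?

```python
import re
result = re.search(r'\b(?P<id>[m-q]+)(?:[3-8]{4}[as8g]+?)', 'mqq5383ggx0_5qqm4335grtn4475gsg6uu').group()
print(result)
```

This matches a word boundary (`\b`, zero-width); then one or more of a character in [m-q] (captured as 'id'); then exactly 4 of a character in [3-8], then one or more of one of [as8g] (lazy) (non-capturing group).
`search` walks the string left to right and returns the first match it finds.
The match spans [0:8] → 'mqq5383g'.
Captured: group 1 = 'mqq'.

mqq5383g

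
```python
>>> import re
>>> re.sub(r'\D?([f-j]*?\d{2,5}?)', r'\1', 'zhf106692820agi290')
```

'hf106692820gi290'

This matches optionally a non-digit; then zero or more of a character in [f-j] (lazy), then 2 to 5 of a digit (lazy) (captured).
`\1` in the replacement pulls in group 1's text for each match.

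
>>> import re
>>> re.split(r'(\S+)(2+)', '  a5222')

This matches one or more of a non-whitespace character (captured); then one or more of a literal '2' (captured).
Matches to split on: at [2:7] → 'a5222'.
Because the pattern has a capturing group, `split` also inserts each captured text between the pieces.

['  ', 'a522', '2', '']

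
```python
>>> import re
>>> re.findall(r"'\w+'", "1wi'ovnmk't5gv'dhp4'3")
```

["'ovnmk'", "'dhp4'"]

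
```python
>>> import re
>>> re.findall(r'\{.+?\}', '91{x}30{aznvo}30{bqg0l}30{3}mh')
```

['{x}', '{aznvo}', '{bqg0l}', '{3}']

The `?` after the quantifier makes it lazy — it takes as little as possible before letting the rest of the pattern try.
No capturing groups, so `findall` returns the 4 full match strings.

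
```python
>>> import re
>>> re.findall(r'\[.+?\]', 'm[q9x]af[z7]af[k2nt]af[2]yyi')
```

['[q9x]', '[z7]', '[k2nt]', '[2]']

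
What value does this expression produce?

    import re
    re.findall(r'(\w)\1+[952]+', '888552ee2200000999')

['8', 'e', '0']

`\1` is not a pattern — it's the concrete string captured by group 1, re-applied verbatim.
One capturing group, so `findall` returns just the captured substring from each match — 3 in all.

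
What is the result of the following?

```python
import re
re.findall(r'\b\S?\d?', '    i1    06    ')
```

`findall` yields the raw match text (4 of them) because the pattern has no groups.

['i1', '', '06', '']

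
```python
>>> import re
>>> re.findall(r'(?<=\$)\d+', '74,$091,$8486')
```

The `(?=…)`/`(?<=…)` assertion just peeks at neighbouring text; it doesn't advance the match position.
With no groups in the pattern, `findall` gives back each whole match — 2 here.

['091', '8486']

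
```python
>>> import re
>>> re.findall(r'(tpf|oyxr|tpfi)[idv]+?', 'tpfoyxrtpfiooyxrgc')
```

['tpf']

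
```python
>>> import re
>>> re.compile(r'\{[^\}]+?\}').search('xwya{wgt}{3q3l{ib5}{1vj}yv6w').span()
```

(4, 9)

Unlike `match`, `search` isn't anchored — it looks for the pattern anywhere in the string.
The match spans [4:9] → '{wgt}'.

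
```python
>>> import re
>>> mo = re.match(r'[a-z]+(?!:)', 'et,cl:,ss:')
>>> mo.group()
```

The negative lookahead/lookbehind blocks any match where the forbidden context is present.
With `match`, the pattern is implicitly anchored at the beginning.
The match spans [0:2] → 'et'.

'et'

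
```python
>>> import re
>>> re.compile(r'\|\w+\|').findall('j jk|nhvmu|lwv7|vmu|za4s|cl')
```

['|nhvmu|', '|vmu|']

Walking the string: at [4:11] → '|nhvmu|'; at [15:20] → '|vmu|'.
No capturing groups, so `findall` returns the 2 full match strings.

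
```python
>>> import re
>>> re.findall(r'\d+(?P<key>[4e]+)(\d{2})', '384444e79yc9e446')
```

With 2 capturing groups, `findall` returns a 2-tuple per match.

[('e', '79'), ('e4', '46')]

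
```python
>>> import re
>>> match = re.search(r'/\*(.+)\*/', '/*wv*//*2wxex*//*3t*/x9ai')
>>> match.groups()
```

('wv*//*2wxex*//*3t',)

`re.search` scans for the first position where the pattern succeeds.
The match spans [0:21] → '/*wv*//*2wxex*//*3t*/'.
Captured: group 1 = 'wv*//*2wxex*//*3t'.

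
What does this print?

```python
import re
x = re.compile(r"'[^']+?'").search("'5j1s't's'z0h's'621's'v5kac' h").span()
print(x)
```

`search` walks the string left to right and returns the first match it finds.
The match spans [0:6] → "'5j1s'".

(0, 6)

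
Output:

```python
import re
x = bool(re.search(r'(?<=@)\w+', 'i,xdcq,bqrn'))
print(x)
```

False

Because the assertion is zero-width, the text it checks is not consumed and won't appear in the result.
Here no position works, so the call returns None, and `bool(None)` is False.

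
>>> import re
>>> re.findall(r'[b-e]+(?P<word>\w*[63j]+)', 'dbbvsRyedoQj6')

['vsRyedoQj6']

Pattern: one or more of a character in [b-e]; then zero or more of a word character, then one or more of one of [63j] (captured as 'word').
Scanning left to right: at [0:13] match 'dbbvsRyedoQj6', group 1 = 'vsRyedoQj6'.
`findall` collects group 1 from the one match (1 total).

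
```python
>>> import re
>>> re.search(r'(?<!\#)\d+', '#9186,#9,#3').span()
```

Because the assertion is negative and zero-width, positions next to the forbidden text are skipped.
The match spans [2:5] → '186'.

(2, 5)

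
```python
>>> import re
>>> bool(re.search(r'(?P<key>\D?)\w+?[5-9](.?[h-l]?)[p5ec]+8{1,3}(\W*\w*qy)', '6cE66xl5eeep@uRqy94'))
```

False

Pattern: optionally a non-digit (captured as 'key'); then one or more of a word character (lazy), then a character in [5-9]; then optionally any character, then optionally a character in [h-l] (captured); then one or more of one of [p5ec], then 1 to 3 of the literal '8'; then zero or more of a non-word character, then zero or more of a word character, then the literal 'qy' (captured).
Here the pattern never matches, so the call returns None, and `bool(None)` is False.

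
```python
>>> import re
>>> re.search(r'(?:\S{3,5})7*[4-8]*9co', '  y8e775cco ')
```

None

This matches 3 to 5 of a non-whitespace character (non-capturing group); then zero or more of a literal '7', then zero or more of a character in [4-8], then the literal '9co'.
`search` walks the string left to right and returns the first match it finds.
Here nothing in the string fits, so the call returns None.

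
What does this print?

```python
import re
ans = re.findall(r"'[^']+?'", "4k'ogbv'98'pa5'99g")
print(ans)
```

["'ogbv'", "'pa5'"]

Walking the string: at [2:8] → "'ogbv'"; at [10:15] → "'pa5'".
Since nothing is captured, `findall` lists the 2 matched substrings directly.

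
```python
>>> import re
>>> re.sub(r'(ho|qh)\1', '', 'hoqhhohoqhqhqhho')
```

'hoqhqhho'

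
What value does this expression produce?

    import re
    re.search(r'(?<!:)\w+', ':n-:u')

The negative lookahead/lookbehind blocks any match where the forbidden context is present.
Here the pattern never matches, so the call returns None.

None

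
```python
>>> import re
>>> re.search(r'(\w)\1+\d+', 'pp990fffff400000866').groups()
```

('p',)

The backreference `\1` re-matches whatever the first group consumed, character for character.
`re.search` tries every starting position until one works.
The match spans [0:5] → 'pp990'.
Captured: group 1 = 'p'.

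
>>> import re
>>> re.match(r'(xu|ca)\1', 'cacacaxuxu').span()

(0, 4)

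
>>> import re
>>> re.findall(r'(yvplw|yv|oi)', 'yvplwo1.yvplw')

Alternation isn't longest-match — the leftmost alternative that fits at this position is chosen.
Matches: at [0:5] match 'yvplw', group 1 = 'yvplw'; at [8:13] match 'yvplw', group 1 = 'yvplw'.
With a single group, `findall` returns only what that group captured — 2 items.

['yvplw', 'yvplw']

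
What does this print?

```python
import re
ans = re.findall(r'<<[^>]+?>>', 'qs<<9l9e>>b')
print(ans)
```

['<<9l9e>>']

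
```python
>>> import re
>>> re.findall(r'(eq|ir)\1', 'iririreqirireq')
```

['ir', 'ir']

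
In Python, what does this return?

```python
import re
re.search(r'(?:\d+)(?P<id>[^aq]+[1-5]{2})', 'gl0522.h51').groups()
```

('.h51',)

Pattern: one or more of a digit (non-capturing group); then one or more of any character except [aq], then exactly 2 of a character in [1-5] (captured as 'id').
Unlike `match`, `search` isn't anchored — it looks for the pattern anywhere in the string.
The match spans [2:10] → '0522.h51'.
Captured: group 1 = '.h51'.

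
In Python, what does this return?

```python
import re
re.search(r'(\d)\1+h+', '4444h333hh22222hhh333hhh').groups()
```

`\1` has to match the exact text group 1 already captured.
Unlike `match`, `search` isn't anchored — it looks for the pattern anywhere in the string.
The match spans [0:5] → '4444h'.
Captured: group 1 = '4'.

('4',)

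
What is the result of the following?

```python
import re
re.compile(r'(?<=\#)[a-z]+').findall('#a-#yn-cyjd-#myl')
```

['a', 'yn', 'myl']

The lookaround is zero-width — it requires the adjacent text to match without consuming it, so the asserted text isn't part of the match.
Walking the string: at [1:2] → 'a'; at [4:6] → 'yn'; at [13:16] → 'myl'.
Since nothing is captured, `findall` lists the 3 matched substrings directly.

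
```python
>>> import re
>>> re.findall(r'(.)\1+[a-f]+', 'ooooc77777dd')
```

['o', '7']

`\1` has to match the exact text group 1 already captured.
`findall` collects group 1 from each match (2 total).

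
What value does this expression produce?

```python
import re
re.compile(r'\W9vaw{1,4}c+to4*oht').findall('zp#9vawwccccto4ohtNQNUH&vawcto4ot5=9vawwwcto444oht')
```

['#9vawwccccto4oht', '=9vawwwcto444oht']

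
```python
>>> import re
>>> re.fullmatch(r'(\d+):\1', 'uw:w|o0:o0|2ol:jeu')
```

A backreference is literal: `\1` must see the identical characters the first group matched.
`re.fullmatch` is like wrapping the pattern in `^…$` (in single-line mode).
Here the string isn't matched end-to-end, so the call returns None.

None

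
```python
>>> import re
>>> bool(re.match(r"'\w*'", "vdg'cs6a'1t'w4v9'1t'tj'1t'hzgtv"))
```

False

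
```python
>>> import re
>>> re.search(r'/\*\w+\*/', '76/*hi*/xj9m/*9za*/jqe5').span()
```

(2, 8)

`re.search` scans for the first position where the pattern succeeds.
The match spans [2:8] → '/*hi*/'.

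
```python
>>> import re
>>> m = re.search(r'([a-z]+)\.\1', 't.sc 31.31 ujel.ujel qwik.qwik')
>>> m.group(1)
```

The match spans [11:20] → 'ujel.ujel'.
Captured: group 1 = 'ujel'.

'ujel'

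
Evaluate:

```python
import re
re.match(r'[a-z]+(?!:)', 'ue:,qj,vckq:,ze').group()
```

'u'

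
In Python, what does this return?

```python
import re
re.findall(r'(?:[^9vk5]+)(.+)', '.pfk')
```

This matches one or more of any character except [9vk5] (non-capturing group); then one or more of any character (captured).
One capturing group, so `findall` returns just the captured substring from the one match — 1 in all.

['k']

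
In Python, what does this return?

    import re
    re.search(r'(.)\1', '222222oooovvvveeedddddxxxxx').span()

The backreference `\1` re-matches whatever the first group consumed, character for character.
The match spans [0:2] → '22'.

(0, 2)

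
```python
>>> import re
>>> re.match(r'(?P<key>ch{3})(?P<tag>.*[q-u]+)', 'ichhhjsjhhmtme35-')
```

None

Pattern: the literal 'c', then exactly 3 of the literal 'h' (captured as 'key'); then zero or more of any character, then one or more of a character in [q-u] (captured as 'tag').
With `match`, the pattern is implicitly anchored at the beginning.
Here the string doesn't start with a match, so the call returns None.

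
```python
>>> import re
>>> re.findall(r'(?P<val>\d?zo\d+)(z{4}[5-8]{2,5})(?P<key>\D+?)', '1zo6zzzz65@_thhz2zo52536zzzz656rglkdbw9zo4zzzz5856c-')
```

Lazy quantifiers expand one character at a time until the remainder of the pattern can match.
3 groups means each result is a tuple of 3 captured strings — 3 here.

[('1zo6', 'zzzz65', '@'), ('2zo52536', 'zzzz656', 'r'), ('9zo4', 'zzzz5856', 'c')]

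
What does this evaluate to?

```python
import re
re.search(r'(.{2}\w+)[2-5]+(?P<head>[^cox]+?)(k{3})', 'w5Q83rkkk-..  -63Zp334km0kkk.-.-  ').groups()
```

The match spans [0:9] → 'w5Q83rkkk'.
Captured: group 1 = 'w5Q8', group 2 = 'r', group 3 = 'kkk'.

('w5Q8', 'r', 'kkk')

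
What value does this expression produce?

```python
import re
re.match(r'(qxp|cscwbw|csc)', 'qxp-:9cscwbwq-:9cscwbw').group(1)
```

'qxp'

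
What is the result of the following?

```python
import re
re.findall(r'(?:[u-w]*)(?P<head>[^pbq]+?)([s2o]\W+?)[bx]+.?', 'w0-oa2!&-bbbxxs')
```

[('0-oa', '2!&-')]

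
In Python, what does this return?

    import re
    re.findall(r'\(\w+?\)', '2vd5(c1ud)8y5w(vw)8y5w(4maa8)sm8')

Walking the string: at [4:10] → '(c1ud)'; at [14:18] → '(vw)'; at [22:29] → '(4maa8)'.
Since nothing is captured, `findall` lists the 3 matched substrings directly.

['(c1ud)', '(vw)', '(4maa8)']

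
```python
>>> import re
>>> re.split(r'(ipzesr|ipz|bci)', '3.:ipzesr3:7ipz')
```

['3.:', 'ipzesr', '3:7', 'ipz', '']

`|` is ordered: at each position the engine commits to the first alternative that works.
Matches to split on: at [3:9] → 'ipzesr'; at [12:15] → 'ipz'.
The group in the pattern means `split` returns the separators' captures alongside the pieces.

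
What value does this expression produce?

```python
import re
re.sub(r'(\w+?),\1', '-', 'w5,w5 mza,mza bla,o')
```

'- - bla,o'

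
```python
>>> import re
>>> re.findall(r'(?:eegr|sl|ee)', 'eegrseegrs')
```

['eegr', 'eegr']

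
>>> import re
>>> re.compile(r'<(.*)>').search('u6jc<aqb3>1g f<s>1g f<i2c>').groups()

('aqb3>1g f<s>1g f<i2c',)

`re.search` tries every starting position until one works.
The match spans [4:26] → '<aqb3>1g f<s>1g f<i2c>'.
Captured: group 1 = 'aqb3>1g f<s>1g f<i2c'.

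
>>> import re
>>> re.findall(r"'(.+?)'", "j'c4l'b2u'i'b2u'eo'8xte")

With the lazy modifier that quantifier settles for the fewest repetitions that let the rest of the pattern succeed (the atoms after it are unaffected and can still be greedy).
Walking the string: at [1:6] match "'c4l'", group 1 = 'c4l'; at [9:12] match "'i'", group 1 = 'i'; at [15:19] match "'eo'", group 1 = 'eo'.
With a single group, `findall` returns only what that group captured — 3 items.

['c4l', 'i', 'eo']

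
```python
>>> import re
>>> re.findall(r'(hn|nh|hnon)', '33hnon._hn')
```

['hn', 'hn']

`|` is ordered: at each position the engine commits to the first alternative that works.
Walking the string: at [2:4] match 'hn', group 1 = 'hn'; at [8:10] match 'hn', group 1 = 'hn'.
Because there's exactly one group, `findall` drops the full match and keeps group 1 from each hit.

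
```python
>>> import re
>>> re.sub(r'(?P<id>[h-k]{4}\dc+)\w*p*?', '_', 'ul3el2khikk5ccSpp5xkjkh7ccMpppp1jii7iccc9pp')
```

This matches exactly 4 of a character in [h-k], then a digit, then one or more of the literal 'c' (captured as 'id'); then zero or more of a word character, then zero or more of the literal 'p' (lazy).
`sub` substitutes '_' at each match site.

'ul3el2k_'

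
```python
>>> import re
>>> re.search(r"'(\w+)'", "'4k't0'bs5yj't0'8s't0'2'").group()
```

"'4k'"

The match spans [0:4] → "'4k'".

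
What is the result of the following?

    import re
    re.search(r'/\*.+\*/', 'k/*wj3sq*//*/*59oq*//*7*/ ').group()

Unlike `match`, `search` isn't anchored — it looks for the pattern anywhere in the string.
The match spans [1:25] → '/*wj3sq*//*/*59oq*//*7*/'.

'/*wj3sq*//*/*59oq*//*7*/'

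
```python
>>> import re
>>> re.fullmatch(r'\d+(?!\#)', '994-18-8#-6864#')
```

None

Because the assertion is negative and zero-width, positions next to the forbidden text are skipped.
`re.fullmatch` is like wrapping the pattern in `^…$` (in single-line mode).
Here there's no way to consume every character, so the call returns None.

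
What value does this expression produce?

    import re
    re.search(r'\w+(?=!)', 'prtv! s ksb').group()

'prtv'

Because the assertion is zero-width, the text it checks is not consumed and won't appear in the result.
The match spans [0:4] → 'prtv'.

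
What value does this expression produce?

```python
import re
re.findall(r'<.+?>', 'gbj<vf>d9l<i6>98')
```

['<vf>', '<i6>']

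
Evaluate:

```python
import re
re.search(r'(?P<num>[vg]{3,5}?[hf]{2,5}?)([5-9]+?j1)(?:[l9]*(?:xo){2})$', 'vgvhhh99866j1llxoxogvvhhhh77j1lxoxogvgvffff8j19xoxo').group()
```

'gvgvffff8j19xoxo'

The pattern matches 3 to 5 of one of [vg] (lazy), then 2 to 5 of one of [hf] (lazy) (captured as 'num'); then one or more of a character in [5-9] (lazy), then the literal 'j1' (captured); then zero or more of one of [l9], then the literal 'xo' repeated 2 times (non-capturing group); then anchored at the end.
Unlike `match`, `search` isn't anchored — it looks for the pattern anywhere in the string.
The match spans [35:51] → 'gvgvffff8j19xoxo'.
Captured: group 1 = 'gvgvffff', group 2 = '8j1'.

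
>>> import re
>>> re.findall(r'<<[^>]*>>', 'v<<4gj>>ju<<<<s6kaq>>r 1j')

No capturing groups, so `findall` returns the 2 full match strings.

['<<4gj>>', '<<<<s6kaq>>']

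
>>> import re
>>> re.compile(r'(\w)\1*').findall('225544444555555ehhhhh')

['2', '5', '4', '5', 'e', 'h']

The backreference `\1` re-matches whatever the first group consumed, character for character.
One capturing group, so `findall` returns just the captured substring from each match — 6 in all.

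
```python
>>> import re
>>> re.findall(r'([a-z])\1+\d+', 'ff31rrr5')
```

`\1` has to match the exact text group 1 already captured.
Walking the string: at [0:4] match 'ff31', group 1 = 'f'; at [4:8] match 'rrr5', group 1 = 'r'.
One capturing group, so `findall` returns just the captured substring from each match — 2 in all.

['f', 'r']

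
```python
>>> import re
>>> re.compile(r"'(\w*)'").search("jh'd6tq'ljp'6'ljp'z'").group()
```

"'d6tq'"

`re.search` tries every starting position until one works.
The match spans [2:8] → "'d6tq'".
Captured: group 1 = 'd6tq'.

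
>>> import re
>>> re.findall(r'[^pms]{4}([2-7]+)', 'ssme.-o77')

Pattern: exactly 4 of any character except [pms]; then one or more of a character in [2-7] (captured).
Because there's exactly one group, `findall` drops the full match and keeps group 1 from the one hit.

['77']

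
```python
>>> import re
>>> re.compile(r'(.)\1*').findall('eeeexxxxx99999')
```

`\1` has to match the exact text group 1 already captured.
Walking the string: at [0:4] match 'eeee', group 1 = 'e'; at [4:9] match 'xxxxx', group 1 = 'x'; at [9:14] match '99999', group 1 = '9'.
Because there's exactly one group, `findall` drops the full match and keeps group 1 from each hit.

['e', 'x', '9']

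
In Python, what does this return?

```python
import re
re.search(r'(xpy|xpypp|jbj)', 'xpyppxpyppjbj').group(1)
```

'xpy'

`|` is ordered: at each position the engine commits to the first alternative that works.
`re.search` scans for the first position where the pattern succeeds.
The match spans [0:3] → 'xpy'.
Captured: group 1 = 'xpy'.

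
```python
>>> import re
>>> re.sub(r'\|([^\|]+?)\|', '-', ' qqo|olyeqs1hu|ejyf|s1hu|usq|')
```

' qqo-ejyf-usq|'

Each match is replaced by '-'.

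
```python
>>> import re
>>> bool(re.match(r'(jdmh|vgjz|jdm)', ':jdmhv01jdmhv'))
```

With `match`, the pattern is implicitly anchored at the beginning.
Here position 0 doesn't satisfy it, so the call returns None, and `bool(None)` is False.

False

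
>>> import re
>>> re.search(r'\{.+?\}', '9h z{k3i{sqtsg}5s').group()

'{k3i{sqtsg}'

The match spans [4:15] → '{k3i{sqtsg}'.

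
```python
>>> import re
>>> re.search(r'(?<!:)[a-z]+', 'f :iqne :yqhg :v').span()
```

(0, 1)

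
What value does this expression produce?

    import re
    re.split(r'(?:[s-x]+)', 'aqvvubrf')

['aq', 'brf']

The pattern matches one or more of a character in [s-x] (non-capturing group).
`split` removes every match and returns the 2 fragments in between.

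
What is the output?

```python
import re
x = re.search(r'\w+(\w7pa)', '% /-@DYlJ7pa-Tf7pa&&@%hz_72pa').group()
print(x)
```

DYlJ7pa

The match spans [5:12] → 'DYlJ7pa'.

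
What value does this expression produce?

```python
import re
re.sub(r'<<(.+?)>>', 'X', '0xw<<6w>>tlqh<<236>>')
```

Because the quantifier is non-greedy, it stops expanding at the earliest point where the rest of the pattern can succeed.
Matches: at [3:9] → '<<6w>>'; at [13:20] → '<<236>>'.
Each match is replaced by 'X'.

'0xwXtlqhX'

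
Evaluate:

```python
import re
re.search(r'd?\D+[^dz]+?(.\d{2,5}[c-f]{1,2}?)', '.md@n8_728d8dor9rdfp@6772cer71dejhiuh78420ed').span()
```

(0, 11)

The match spans [0:11] → '.md@n8_728d'.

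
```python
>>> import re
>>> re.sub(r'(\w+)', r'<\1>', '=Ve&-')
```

'=<Ve>&-'

`\1` in the replacement pulls in group 1's text for each match.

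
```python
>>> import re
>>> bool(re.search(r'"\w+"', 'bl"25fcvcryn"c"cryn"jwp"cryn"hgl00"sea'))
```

The match spans [2:13] → '"25fcvcryn"'.

True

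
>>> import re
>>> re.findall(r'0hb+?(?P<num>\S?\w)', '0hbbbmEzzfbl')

Pattern: the literal '0h', then one or more of a literal 'b' (lazy); then optionally a non-whitespace character, then a word character (captured as 'num').
A `+?`/`*?`/`{m,n}?` starts at its minimum and grows only as far as needed for what follows to match.
Matches: at [0:5] match '0hbbb', group 1 = 'bb'.
One capturing group, so `findall` returns just the captured substring from the one match — 1 in all.

['bb']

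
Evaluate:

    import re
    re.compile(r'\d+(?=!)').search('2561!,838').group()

'2561'

The `(?=…)`/`(?<=…)` assertion just peeks at neighbouring text; it doesn't advance the match position.
The match spans [0:4] → '2561'.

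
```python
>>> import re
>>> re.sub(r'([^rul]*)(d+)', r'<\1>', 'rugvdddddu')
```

'ru<gvdddd>u'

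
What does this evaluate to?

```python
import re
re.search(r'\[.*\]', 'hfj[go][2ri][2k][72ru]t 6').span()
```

(3, 22)

`re.search` tries every starting position until one works.
The match spans [3:22] → '[go][2ri][2k][72ru]'.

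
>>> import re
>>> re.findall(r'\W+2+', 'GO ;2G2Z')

[' ;2']

This matches one or more of a non-word character; then one or more of a literal '2'.
Walking the string: at [2:5] → ' ;2'.
`findall` yields the raw match text (1 of them) because the pattern has no groups.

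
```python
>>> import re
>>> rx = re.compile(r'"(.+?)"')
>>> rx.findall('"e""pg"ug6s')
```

['e', 'pg']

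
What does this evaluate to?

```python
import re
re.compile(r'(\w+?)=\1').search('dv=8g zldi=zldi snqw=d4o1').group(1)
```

'zldi'

The match spans [6:15] → 'zldi=zldi'.
Captured: group 1 = 'zldi'.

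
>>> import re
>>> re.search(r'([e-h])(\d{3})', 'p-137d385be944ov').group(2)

'944'

This matches a character in [e-h] (captured); then exactly 3 of a digit (captured).
`re.search` tries every starting position until one works.
The match spans [10:14] → 'e944'.
Captured: group 1 = 'e', group 2 = '944'.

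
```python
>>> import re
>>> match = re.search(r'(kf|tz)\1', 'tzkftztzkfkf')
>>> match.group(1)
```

'tz'

The match spans [4:8] → 'tztz'.
Captured: group 1 = 'tz'.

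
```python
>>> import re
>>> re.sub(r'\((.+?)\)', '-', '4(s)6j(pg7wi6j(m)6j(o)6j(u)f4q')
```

'4-6j-6j-6j-f4q'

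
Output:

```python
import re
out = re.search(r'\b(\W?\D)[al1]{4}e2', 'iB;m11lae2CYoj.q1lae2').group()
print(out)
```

The match spans [2:10] → ';m11lae2'.

;m11lae2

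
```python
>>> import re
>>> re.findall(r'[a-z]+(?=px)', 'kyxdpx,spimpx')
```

['kyxd', 'spim']

Lookahead/lookbehind check context without consuming it, so the matched span excludes the asserted characters.
Scanning left to right: at [0:4] → 'kyxd'; at [7:11] → 'spim'.
`findall` yields the raw match text (2 of them) because the pattern has no groups.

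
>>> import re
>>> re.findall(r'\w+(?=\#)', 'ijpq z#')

['z']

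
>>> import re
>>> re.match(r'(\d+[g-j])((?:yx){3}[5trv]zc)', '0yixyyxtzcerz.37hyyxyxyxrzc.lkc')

None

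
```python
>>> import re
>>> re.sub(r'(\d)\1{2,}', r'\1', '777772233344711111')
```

'72234471'

`\1` has to match the exact text group 1 already captured.
Each match is replaced using the text its own group 1 captured.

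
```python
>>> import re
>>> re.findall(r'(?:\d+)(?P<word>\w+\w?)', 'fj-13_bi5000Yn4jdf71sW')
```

Pattern: one or more of a digit (non-capturing group); then one or more of a word character, then optionally a word character (captured as 'word').
One capturing group, so `findall` returns just the captured substring from the one match — 1 in all.

['_bi5000Yn4jdf71sW']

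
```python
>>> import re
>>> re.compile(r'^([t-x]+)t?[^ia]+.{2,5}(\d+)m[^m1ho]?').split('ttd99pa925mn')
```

`re.split` interleaves the captured-group text with the surrounding fragments.

['', 'tt', '5', '']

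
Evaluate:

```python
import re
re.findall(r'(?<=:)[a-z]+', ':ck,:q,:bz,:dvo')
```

['ck', 'q', 'bz', 'dvo']

The `(?=…)`/`(?<=…)` assertion just peeks at neighbouring text; it doesn't advance the match position.
Since nothing is captured, `findall` lists the 4 matched substrings directly.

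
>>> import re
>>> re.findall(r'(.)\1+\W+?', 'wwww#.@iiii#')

['w', 'i']

`\1` is not a pattern — it's the concrete string captured by group 1, re-applied verbatim.
Matches: at [0:5] match 'wwww#', group 1 = 'w'; at [7:12] match 'iiii#', group 1 = 'i'.
With a single group, `findall` returns only what that group captured — 2 items.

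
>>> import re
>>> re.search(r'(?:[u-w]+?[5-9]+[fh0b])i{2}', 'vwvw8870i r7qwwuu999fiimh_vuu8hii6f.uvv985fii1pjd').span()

Pattern: one or more of a character in [u-w] (lazy), then one or more of a character in [5-9], then one of [fh0b] (non-capturing group); then exactly 2 of a literal 'i'.
`search` walks the string left to right and returns the first match it finds.
The match spans [13:23] → 'wwuu999fii'.

(13, 23)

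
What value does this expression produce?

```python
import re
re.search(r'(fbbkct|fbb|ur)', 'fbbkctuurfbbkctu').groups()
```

`|` is ordered: at each position the engine commits to the first alternative that works.
`re.search` tries every starting position until one works.
The match spans [0:6] → 'fbbkct'.
Captured: group 1 = 'fbbkct'.

('fbbkct',)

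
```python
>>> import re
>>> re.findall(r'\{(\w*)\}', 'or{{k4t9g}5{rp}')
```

['k4t9g', 'rp']

Because there's exactly one group, `findall` drops the full match and keeps group 1 from each hit.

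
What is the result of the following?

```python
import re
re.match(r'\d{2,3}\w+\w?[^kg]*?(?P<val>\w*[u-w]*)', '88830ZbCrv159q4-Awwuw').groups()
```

('',)

The match spans [0:15] → '88830ZbCrv159q4'.
Captured: group 1 = ''.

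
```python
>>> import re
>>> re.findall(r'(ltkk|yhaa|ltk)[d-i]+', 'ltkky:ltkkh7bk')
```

['ltkk']

Walking the string: at [6:11] match 'ltkkh', group 1 = 'ltkk'.
Because there's exactly one group, `findall` drops the full match and keeps group 1 from the one hit.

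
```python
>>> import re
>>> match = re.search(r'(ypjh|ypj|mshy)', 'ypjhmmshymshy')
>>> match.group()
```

Alternation isn't longest-match — the leftmost alternative that fits at this position is chosen.
`re.search` tries every starting position until one works.
The match spans [0:4] → 'ypjh'.
Captured: group 1 = 'ypjh'.

'ypjh'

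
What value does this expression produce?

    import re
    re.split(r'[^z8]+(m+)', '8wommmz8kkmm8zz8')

Pattern: one or more of any character except [z8]; then one or more of a literal 'm' (captured).
`re.split` interleaves the captured-group text with the surrounding fragments.

['8', 'm', 'z8', 'm', '8zz8']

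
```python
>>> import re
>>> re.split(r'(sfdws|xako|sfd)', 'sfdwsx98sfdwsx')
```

['', 'sfdws', 'x98', 'sfdws', 'x']

The regex engine tests alternatives in the order written; an earlier branch that matches wins even if a later one would match more.
Matches to split on: at [0:5] → 'sfdws'; at [8:13] → 'sfdws'.
The group in the pattern means `split` returns the separators' captures alongside the pieces.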